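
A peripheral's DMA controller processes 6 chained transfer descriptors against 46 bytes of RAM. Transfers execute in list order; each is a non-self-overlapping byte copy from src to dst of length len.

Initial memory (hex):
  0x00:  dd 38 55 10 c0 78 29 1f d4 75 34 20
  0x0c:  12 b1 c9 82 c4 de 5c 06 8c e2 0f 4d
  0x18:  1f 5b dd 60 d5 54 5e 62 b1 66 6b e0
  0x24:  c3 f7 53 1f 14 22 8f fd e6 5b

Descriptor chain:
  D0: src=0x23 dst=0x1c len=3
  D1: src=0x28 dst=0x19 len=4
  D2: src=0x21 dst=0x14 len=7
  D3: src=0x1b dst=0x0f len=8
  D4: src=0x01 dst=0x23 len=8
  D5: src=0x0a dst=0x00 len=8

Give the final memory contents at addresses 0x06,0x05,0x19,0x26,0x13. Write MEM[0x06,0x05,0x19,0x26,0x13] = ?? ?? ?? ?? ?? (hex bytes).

D0: mem[0x1c..0x1e] <- [e0 c3 f7]
D1: mem[0x19..0x1c] <- [14 22 8f fd]
D2: mem[0x14..0x1a] <- [66 6b e0 c3 f7 53 1f]
D3: mem[0x0f..0x16] <- [8f fd c3 f7 62 b1 66 6b]
D4: mem[0x23..0x2a] <- [38 55 10 c0 78 29 1f d4]
D5: mem[0x00..0x07] <- [34 20 12 b1 c9 8f fd c3]
query mem[0x06]=0xfd, mem[0x05]=0x8f, mem[0x19]=0x53, mem[0x26]=0xc0, mem[0x13]=0x62

MEM[0x06,0x05,0x19,0x26,0x13] = fd 8f 53 c0 62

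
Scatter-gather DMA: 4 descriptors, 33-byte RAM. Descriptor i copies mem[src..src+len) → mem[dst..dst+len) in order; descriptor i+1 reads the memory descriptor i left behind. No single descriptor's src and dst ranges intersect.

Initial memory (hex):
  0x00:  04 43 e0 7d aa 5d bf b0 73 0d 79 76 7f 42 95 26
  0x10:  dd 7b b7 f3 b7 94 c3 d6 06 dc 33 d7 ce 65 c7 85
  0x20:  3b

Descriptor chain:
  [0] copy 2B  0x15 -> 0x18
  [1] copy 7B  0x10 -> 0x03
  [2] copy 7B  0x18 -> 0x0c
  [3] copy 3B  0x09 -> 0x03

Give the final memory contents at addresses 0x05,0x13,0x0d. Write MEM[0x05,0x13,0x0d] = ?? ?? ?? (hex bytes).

  after D0: wrote 2B at 0x18 = 94c3
  after D1: wrote 7B at 0x03 = dd7bb7f3b794c3
  after D2: wrote 7B at 0x0c = 94c333d7ce65c7
  after D3: wrote 3B at 0x03 = c37976
query mem[0x05]=0x76, mem[0x13]=0xf3, mem[0x0d]=0xc3

MEM[0x05,0x13,0x0d] = 76 f3 c3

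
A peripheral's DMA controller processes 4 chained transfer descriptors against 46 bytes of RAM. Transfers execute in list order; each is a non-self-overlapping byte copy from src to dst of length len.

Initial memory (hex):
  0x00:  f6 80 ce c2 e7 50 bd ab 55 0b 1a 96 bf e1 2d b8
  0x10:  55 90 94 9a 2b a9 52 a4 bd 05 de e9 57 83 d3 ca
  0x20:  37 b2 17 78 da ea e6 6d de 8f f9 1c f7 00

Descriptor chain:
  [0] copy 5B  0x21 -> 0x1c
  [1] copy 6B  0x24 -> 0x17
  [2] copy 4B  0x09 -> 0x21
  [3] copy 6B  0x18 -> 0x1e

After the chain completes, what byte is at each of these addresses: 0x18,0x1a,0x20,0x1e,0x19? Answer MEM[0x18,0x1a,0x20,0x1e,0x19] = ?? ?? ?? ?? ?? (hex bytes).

MEM[0x18,0x1a,0x20,0x1e,0x19] = ea 6d 6d ea e6

D0: mem[0x1c..0x20] <- [b2 17 78 da ea]
D1: mem[0x17..0x1c] <- [da ea e6 6d de 8f]
D2: mem[0x21..0x24] <- [0b 1a 96 bf]
D3: mem[0x1e..0x23] <- [ea e6 6d de 8f 17]
query mem[0x18]=0xea, mem[0x1a]=0x6d, mem[0x20]=0x6d, mem[0x1e]=0xea, mem[0x19]=0xe6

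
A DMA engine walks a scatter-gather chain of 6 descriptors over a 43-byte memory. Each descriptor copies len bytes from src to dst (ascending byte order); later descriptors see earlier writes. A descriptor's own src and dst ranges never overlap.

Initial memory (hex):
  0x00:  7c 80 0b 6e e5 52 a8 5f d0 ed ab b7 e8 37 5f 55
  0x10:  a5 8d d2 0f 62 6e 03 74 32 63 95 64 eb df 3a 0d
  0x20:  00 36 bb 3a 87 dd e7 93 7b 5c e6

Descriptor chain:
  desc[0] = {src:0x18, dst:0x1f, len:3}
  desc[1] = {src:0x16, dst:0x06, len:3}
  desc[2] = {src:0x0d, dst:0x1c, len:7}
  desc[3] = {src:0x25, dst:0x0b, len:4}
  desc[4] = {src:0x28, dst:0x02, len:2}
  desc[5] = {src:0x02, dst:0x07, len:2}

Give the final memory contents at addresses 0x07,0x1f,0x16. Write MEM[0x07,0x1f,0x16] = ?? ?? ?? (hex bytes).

#0 dst[0x1f+3] := {0x32,0x63,0x95}
#1 dst[0x06+3] := {0x03,0x74,0x32}
#2 dst[0x1c+7] := {0x37,0x5f,0x55,0xa5,0x8d,0xd2,0x0f}
#3 dst[0x0b+4] := {0xdd,0xe7,0x93,0x7b}
#4 dst[0x02+2] := {0x7b,0x5c}
#5 dst[0x07+2] := {0x7b,0x5c}
query mem[0x07]=0x7b, mem[0x1f]=0xa5, mem[0x16]=0x03

MEM[0x07,0x1f,0x16] = 7b a5 03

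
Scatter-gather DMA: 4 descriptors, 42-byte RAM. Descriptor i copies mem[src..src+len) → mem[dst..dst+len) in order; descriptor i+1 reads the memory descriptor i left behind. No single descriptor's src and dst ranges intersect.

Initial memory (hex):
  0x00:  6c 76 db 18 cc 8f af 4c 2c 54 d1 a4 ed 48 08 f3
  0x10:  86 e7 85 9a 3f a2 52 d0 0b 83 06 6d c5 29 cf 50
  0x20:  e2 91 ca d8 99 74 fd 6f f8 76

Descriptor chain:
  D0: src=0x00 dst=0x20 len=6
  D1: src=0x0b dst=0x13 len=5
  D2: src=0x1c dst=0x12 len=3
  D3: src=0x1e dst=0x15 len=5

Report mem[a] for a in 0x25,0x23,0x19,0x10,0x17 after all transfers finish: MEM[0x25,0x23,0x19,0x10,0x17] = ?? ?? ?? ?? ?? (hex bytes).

MEM[0x25,0x23,0x19,0x10,0x17] = 8f 18 db 86 6c

  after D0: wrote 6B at 0x20 = 6c76db18cc8f
  after D1: wrote 5B at 0x13 = a4ed4808f3
  after D2: wrote 3B at 0x12 = c529cf
  after D3: wrote 5B at 0x15 = cf506c76db
query mem[0x25]=0x8f, mem[0x23]=0x18, mem[0x19]=0xdb, mem[0x10]=0x86, mem[0x17]=0x6c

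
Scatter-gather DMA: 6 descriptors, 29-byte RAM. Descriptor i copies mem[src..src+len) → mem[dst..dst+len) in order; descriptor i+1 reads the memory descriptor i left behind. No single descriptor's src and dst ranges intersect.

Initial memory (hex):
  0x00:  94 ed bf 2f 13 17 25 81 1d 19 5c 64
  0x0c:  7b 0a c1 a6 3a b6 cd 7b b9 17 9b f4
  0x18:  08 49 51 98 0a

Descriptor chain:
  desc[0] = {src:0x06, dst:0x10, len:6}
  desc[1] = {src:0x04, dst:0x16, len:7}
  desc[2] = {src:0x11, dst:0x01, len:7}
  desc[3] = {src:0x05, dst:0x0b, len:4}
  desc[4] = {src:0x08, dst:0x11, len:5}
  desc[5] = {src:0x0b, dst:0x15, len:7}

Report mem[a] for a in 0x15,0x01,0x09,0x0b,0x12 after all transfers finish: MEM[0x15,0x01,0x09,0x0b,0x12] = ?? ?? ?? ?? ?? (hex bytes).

MEM[0x15,0x01,0x09,0x0b,0x12] = 64 81 19 64 19

D0: mem[0x10..0x15] <- [25 81 1d 19 5c 64]
D1: mem[0x16..0x1c] <- [13 17 25 81 1d 19 5c]
D2: mem[0x01..0x07] <- [81 1d 19 5c 64 13 17]
D3: mem[0x0b..0x0e] <- [64 13 17 1d]
D4: mem[0x11..0x15] <- [1d 19 5c 64 13]
D5: mem[0x15..0x1b] <- [64 13 17 1d a6 25 1d]
query mem[0x15]=0x64, mem[0x01]=0x81, mem[0x09]=0x19, mem[0x0b]=0x64, mem[0x12]=0x19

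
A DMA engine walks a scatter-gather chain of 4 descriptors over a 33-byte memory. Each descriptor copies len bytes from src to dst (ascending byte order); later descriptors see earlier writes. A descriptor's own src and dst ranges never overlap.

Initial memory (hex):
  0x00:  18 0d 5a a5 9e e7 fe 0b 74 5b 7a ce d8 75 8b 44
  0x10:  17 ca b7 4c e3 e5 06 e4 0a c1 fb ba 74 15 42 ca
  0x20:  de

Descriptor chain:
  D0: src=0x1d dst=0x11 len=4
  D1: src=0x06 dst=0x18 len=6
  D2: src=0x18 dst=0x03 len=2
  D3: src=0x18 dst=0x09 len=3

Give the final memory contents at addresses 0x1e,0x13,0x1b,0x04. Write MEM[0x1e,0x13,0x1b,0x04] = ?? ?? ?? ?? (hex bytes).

MEM[0x1e,0x13,0x1b,0x04] = 42 ca 5b 0b

  after D0: wrote 4B at 0x11 = 1542cade
  after D1: wrote 6B at 0x18 = fe0b745b7ace
  after D2: wrote 2B at 0x03 = fe0b
  after D3: wrote 3B at 0x09 = fe0b74
query mem[0x1e]=0x42, mem[0x13]=0xca, mem[0x1b]=0x5b, mem[0x04]=0x0b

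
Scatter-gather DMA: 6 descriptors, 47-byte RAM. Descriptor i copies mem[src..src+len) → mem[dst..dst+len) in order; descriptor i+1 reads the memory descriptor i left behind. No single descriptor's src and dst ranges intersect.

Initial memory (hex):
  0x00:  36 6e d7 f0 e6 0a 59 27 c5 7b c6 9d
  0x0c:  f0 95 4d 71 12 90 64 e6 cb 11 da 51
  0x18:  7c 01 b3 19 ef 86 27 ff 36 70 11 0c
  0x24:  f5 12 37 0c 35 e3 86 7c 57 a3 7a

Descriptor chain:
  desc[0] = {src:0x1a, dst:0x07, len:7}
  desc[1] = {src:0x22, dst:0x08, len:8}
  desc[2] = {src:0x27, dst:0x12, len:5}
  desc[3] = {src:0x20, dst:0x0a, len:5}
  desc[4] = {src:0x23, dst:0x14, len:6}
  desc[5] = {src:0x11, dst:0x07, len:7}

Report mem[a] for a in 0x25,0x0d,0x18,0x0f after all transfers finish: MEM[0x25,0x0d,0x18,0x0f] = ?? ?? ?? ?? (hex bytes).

#0 dst[0x07+7] := {0xb3,0x19,0xef,0x86,0x27,0xff,0x36}
#1 dst[0x08+8] := {0x11,0x0c,0xf5,0x12,0x37,0x0c,0x35,0xe3}
#2 dst[0x12+5] := {0x0c,0x35,0xe3,0x86,0x7c}
#3 dst[0x0a+5] := {0x36,0x70,0x11,0x0c,0xf5}
#4 dst[0x14+6] := {0x0c,0xf5,0x12,0x37,0x0c,0x35}
#5 dst[0x07+7] := {0x90,0x0c,0x35,0x0c,0xf5,0x12,0x37}
query mem[0x25]=0x12, mem[0x0d]=0x37, mem[0x18]=0x0c, mem[0x0f]=0xe3

MEM[0x25,0x0d,0x18,0x0f] = 12 37 0c e3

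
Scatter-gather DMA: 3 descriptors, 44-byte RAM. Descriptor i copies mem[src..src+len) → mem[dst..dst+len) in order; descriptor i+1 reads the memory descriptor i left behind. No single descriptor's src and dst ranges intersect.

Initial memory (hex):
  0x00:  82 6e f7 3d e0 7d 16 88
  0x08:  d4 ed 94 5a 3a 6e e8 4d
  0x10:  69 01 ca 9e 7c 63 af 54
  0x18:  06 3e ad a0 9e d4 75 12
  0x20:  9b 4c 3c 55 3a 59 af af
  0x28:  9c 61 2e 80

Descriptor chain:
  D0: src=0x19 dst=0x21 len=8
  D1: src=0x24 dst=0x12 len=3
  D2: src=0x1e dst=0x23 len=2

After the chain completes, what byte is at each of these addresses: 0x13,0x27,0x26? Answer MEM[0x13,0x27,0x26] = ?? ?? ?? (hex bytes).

MEM[0x13,0x27,0x26] = d4 12 75

D0: mem[0x21..0x28] <- [3e ad a0 9e d4 75 12 9b]
D1: mem[0x12..0x14] <- [9e d4 75]
D2: mem[0x23..0x24] <- [75 12]
query mem[0x13]=0xd4, mem[0x27]=0x12, mem[0x26]=0x75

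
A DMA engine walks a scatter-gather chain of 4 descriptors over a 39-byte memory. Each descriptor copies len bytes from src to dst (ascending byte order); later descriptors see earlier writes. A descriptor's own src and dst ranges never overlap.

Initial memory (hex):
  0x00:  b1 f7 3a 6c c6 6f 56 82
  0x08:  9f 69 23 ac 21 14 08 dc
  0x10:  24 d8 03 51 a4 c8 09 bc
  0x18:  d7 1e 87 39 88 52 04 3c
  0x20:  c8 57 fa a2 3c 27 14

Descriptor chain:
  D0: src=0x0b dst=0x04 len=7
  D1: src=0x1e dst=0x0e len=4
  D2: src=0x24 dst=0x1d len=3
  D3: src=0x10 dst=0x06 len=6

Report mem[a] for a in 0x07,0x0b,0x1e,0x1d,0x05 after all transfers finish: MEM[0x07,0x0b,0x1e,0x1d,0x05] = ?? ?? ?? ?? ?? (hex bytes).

MEM[0x07,0x0b,0x1e,0x1d,0x05] = 57 c8 27 3c 21

#0 dst[0x04+7] := {0xac,0x21,0x14,0x08,0xdc,0x24,0xd8}
#1 dst[0x0e+4] := {0x04,0x3c,0xc8,0x57}
#2 dst[0x1d+3] := {0x3c,0x27,0x14}
#3 dst[0x06+6] := {0xc8,0x57,0x03,0x51,0xa4,0xc8}
query mem[0x07]=0x57, mem[0x0b]=0xc8, mem[0x1e]=0x27, mem[0x1d]=0x3c, mem[0x05]=0x21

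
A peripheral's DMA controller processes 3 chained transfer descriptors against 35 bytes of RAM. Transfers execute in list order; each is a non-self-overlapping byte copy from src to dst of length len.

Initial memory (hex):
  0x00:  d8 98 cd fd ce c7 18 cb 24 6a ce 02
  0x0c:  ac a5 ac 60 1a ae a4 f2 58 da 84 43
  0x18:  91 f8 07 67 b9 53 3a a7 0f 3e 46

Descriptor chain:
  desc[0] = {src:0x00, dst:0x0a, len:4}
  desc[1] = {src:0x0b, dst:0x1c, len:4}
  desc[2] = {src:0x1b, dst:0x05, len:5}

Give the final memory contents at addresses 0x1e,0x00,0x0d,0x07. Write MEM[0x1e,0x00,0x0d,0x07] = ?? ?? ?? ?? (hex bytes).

#0 dst[0x0a+4] := {0xd8,0x98,0xcd,0xfd}
#1 dst[0x1c+4] := {0x98,0xcd,0xfd,0xac}
#2 dst[0x05+5] := {0x67,0x98,0xcd,0xfd,0xac}
query mem[0x1e]=0xfd, mem[0x00]=0xd8, mem[0x0d]=0xfd, mem[0x07]=0xcd

MEM[0x1e,0x00,0x0d,0x07] = fd d8 fd cd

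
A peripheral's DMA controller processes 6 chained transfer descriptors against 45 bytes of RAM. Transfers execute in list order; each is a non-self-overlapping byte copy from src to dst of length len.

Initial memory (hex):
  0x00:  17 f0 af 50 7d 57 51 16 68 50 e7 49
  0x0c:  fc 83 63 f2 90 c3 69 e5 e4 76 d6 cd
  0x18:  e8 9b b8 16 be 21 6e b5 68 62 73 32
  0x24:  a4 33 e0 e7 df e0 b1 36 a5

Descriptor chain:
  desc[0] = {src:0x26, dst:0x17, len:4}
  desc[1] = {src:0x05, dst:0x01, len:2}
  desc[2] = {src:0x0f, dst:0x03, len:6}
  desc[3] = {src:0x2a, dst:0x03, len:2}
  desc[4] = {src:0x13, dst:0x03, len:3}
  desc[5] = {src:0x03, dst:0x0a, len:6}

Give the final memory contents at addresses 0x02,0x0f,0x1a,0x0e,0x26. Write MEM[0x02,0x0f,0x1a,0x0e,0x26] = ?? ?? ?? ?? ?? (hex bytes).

MEM[0x02,0x0f,0x1a,0x0e,0x26] = 51 e4 e0 e5 e0

D0: mem[0x17..0x1a] <- [e0 e7 df e0]
D1: mem[0x01..0x02] <- [57 51]
D2: mem[0x03..0x08] <- [f2 90 c3 69 e5 e4]
D3: mem[0x03..0x04] <- [b1 36]
D4: mem[0x03..0x05] <- [e5 e4 76]
D5: mem[0x0a..0x0f] <- [e5 e4 76 69 e5 e4]
query mem[0x02]=0x51, mem[0x0f]=0xe4, mem[0x1a]=0xe0, mem[0x0e]=0xe5, mem[0x26]=0xe0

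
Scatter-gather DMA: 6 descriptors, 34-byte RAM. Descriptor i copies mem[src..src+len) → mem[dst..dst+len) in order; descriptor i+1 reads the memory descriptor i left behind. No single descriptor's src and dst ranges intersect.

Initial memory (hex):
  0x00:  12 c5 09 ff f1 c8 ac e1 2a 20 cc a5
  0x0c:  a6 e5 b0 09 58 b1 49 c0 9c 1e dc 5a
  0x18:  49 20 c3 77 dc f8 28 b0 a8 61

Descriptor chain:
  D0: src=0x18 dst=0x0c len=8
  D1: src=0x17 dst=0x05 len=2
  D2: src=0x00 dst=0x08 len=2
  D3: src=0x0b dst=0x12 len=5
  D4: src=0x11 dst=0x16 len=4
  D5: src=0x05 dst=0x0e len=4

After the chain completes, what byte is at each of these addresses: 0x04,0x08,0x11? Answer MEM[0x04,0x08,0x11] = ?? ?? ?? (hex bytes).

D0: mem[0x0c..0x13] <- [49 20 c3 77 dc f8 28 b0]
D1: mem[0x05..0x06] <- [5a 49]
D2: mem[0x08..0x09] <- [12 c5]
D3: mem[0x12..0x16] <- [a5 49 20 c3 77]
D4: mem[0x16..0x19] <- [f8 a5 49 20]
D5: mem[0x0e..0x11] <- [5a 49 e1 12]
query mem[0x04]=0xf1, mem[0x08]=0x12, mem[0x11]=0x12

MEM[0x04,0x08,0x11] = f1 12 12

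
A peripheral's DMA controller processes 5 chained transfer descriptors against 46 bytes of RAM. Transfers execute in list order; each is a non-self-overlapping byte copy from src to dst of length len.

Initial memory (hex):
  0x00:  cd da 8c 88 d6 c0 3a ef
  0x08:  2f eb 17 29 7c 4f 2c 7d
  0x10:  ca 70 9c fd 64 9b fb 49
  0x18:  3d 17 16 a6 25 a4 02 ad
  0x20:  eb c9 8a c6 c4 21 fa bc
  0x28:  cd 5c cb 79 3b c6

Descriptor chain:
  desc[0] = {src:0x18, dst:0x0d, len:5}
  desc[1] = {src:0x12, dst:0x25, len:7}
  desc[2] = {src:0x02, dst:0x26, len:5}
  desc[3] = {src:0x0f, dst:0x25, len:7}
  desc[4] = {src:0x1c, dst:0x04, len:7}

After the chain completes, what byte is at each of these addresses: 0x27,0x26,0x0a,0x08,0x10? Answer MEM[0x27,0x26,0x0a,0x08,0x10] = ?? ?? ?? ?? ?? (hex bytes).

MEM[0x27,0x26,0x0a,0x08,0x10] = 25 a6 8a eb a6

  after D0: wrote 5B at 0x0d = 3d1716a625
  after D1: wrote 7B at 0x25 = 9cfd649bfb493d
  after D2: wrote 5B at 0x26 = 8c88d6c03a
  after D3: wrote 7B at 0x25 = 16a6259cfd649b
  after D4: wrote 7B at 0x04 = 25a402adebc98a
query mem[0x27]=0x25, mem[0x26]=0xa6, mem[0x0a]=0x8a, mem[0x08]=0xeb, mem[0x10]=0xa6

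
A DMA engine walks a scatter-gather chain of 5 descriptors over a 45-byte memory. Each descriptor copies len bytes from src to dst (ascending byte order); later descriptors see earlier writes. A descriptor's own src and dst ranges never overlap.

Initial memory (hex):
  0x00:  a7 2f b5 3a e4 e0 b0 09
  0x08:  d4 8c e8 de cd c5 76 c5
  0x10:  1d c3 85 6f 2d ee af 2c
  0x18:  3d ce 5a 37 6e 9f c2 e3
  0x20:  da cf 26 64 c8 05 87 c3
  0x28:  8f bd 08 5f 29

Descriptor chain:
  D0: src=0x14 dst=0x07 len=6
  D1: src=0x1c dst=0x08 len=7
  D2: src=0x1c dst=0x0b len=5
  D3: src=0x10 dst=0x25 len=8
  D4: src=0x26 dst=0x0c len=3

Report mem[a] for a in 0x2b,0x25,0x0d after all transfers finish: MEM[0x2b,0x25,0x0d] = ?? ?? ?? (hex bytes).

MEM[0x2b,0x25,0x0d] = af 1d 85

[0] 0x14->0x07 len=6 : 2d ee af 2c 3d ce
[1] 0x1c->0x08 len=7 : 6e 9f c2 e3 da cf 26
[2] 0x1c->0x0b len=5 : 6e 9f c2 e3 da
[3] 0x10->0x25 len=8 : 1d c3 85 6f 2d ee af 2c
[4] 0x26->0x0c len=3 : c3 85 6f
query mem[0x2b]=0xaf, mem[0x25]=0x1d, mem[0x0d]=0x85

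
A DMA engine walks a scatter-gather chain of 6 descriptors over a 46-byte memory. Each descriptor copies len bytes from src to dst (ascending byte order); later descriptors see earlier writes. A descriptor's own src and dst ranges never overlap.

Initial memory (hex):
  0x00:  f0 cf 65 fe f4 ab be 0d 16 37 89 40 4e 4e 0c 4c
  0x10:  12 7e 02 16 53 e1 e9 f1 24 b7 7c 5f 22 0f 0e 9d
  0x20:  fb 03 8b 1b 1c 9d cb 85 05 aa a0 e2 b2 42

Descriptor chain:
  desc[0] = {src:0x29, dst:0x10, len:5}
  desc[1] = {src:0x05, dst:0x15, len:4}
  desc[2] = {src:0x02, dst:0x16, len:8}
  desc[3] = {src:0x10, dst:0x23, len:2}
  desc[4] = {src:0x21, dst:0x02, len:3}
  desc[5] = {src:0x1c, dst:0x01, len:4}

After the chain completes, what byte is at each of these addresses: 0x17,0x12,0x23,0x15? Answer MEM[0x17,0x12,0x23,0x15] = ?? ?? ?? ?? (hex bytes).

MEM[0x17,0x12,0x23,0x15] = fe e2 aa ab

#0 dst[0x10+5] := {0xaa,0xa0,0xe2,0xb2,0x42}
#1 dst[0x15+4] := {0xab,0xbe,0x0d,0x16}
#2 dst[0x16+8] := {0x65,0xfe,0xf4,0xab,0xbe,0x0d,0x16,0x37}
#3 dst[0x23+2] := {0xaa,0xa0}
#4 dst[0x02+3] := {0x03,0x8b,0xaa}
#5 dst[0x01+4] := {0x16,0x37,0x0e,0x9d}
query mem[0x17]=0xfe, mem[0x12]=0xe2, mem[0x23]=0xaa, mem[0x15]=0xab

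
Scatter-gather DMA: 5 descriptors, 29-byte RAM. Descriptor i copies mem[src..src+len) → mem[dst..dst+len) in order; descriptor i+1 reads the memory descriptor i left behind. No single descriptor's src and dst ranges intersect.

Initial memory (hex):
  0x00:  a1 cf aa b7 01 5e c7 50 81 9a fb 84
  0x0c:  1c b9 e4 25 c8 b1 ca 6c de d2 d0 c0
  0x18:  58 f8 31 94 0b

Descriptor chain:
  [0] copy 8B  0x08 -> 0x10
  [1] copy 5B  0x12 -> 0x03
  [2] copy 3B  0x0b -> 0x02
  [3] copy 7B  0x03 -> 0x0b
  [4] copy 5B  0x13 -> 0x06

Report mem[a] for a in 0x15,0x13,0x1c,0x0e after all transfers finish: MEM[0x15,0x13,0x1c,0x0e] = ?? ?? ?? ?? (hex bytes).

MEM[0x15,0x13,0x1c,0x0e] = b9 84 0b b9

[0] 0x08->0x10 len=8 : 81 9a fb 84 1c b9 e4 25
[1] 0x12->0x03 len=5 : fb 84 1c b9 e4
[2] 0x0b->0x02 len=3 : 84 1c b9
[3] 0x03->0x0b len=7 : 1c b9 1c b9 e4 81 9a
[4] 0x13->0x06 len=5 : 84 1c b9 e4 25
query mem[0x15]=0xb9, mem[0x13]=0x84, mem[0x1c]=0x0b, mem[0x0e]=0xb9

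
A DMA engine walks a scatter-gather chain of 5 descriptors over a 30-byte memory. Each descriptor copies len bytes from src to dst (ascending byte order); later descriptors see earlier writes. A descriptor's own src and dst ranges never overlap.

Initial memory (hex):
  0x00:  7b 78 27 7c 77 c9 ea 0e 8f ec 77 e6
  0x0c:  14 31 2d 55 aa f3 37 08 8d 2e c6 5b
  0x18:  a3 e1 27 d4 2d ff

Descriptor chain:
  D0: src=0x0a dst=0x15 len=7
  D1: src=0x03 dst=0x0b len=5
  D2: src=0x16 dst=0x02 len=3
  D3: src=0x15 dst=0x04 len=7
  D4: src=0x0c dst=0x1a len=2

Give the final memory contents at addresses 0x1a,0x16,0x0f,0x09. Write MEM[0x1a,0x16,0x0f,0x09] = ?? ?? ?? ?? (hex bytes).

#0 dst[0x15+7] := {0x77,0xe6,0x14,0x31,0x2d,0x55,0xaa}
#1 dst[0x0b+5] := {0x7c,0x77,0xc9,0xea,0x0e}
#2 dst[0x02+3] := {0xe6,0x14,0x31}
#3 dst[0x04+7] := {0x77,0xe6,0x14,0x31,0x2d,0x55,0xaa}
#4 dst[0x1a+2] := {0x77,0xc9}
query mem[0x1a]=0x77, mem[0x16]=0xe6, mem[0x0f]=0x0e, mem[0x09]=0x55

MEM[0x1a,0x16,0x0f,0x09] = 77 e6 0e 55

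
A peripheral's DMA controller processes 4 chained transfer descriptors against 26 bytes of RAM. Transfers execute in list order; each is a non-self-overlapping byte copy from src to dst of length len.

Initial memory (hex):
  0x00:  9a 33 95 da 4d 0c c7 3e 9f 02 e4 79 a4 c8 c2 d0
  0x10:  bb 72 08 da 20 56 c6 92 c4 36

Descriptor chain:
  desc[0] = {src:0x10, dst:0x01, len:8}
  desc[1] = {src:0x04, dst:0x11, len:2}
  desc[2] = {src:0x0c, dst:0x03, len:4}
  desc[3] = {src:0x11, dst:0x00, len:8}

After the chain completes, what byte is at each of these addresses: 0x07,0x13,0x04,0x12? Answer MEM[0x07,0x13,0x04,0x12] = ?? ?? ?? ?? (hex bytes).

MEM[0x07,0x13,0x04,0x12] = c4 da 56 20

[0] 0x10->0x01 len=8 : bb 72 08 da 20 56 c6 92
[1] 0x04->0x11 len=2 : da 20
[2] 0x0c->0x03 len=4 : a4 c8 c2 d0
[3] 0x11->0x00 len=8 : da 20 da 20 56 c6 92 c4
query mem[0x07]=0xc4, mem[0x13]=0xda, mem[0x04]=0x56, mem[0x12]=0x20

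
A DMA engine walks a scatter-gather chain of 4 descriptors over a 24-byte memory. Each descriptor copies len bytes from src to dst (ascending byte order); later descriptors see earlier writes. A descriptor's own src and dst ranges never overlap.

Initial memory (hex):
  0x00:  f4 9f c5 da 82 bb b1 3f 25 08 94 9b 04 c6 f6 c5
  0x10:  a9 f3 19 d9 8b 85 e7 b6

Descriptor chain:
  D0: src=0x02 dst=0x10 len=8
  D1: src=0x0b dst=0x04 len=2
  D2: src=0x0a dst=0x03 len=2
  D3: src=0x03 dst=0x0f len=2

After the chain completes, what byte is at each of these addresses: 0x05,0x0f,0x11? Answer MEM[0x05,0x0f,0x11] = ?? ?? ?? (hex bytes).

D0: mem[0x10..0x17] <- [c5 da 82 bb b1 3f 25 08]
D1: mem[0x04..0x05] <- [9b 04]
D2: mem[0x03..0x04] <- [94 9b]
D3: mem[0x0f..0x10] <- [94 9b]
query mem[0x05]=0x04, mem[0x0f]=0x94, mem[0x11]=0xda

MEM[0x05,0x0f,0x11] = 04 94 da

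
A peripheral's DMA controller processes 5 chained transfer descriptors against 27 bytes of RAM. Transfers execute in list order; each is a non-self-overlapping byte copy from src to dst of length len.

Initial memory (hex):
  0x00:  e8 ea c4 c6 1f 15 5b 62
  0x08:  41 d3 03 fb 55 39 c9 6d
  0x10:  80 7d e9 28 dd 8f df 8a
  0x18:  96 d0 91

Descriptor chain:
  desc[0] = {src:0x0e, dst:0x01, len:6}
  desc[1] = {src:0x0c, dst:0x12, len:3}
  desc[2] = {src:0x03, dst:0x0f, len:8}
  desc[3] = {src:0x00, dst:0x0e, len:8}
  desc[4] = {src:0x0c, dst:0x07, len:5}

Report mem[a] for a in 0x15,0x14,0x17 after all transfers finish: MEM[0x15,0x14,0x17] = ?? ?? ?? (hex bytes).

MEM[0x15,0x14,0x17] = 62 28 8a

  after D0: wrote 6B at 0x01 = c96d807de928
  after D1: wrote 3B at 0x12 = 5539c9
  after D2: wrote 8B at 0x0f = 807de9286241d303
  after D3: wrote 8B at 0x0e = e8c96d807de92862
  after D4: wrote 5B at 0x07 = 5539e8c96d
query mem[0x15]=0x62, mem[0x14]=0x28, mem[0x17]=0x8a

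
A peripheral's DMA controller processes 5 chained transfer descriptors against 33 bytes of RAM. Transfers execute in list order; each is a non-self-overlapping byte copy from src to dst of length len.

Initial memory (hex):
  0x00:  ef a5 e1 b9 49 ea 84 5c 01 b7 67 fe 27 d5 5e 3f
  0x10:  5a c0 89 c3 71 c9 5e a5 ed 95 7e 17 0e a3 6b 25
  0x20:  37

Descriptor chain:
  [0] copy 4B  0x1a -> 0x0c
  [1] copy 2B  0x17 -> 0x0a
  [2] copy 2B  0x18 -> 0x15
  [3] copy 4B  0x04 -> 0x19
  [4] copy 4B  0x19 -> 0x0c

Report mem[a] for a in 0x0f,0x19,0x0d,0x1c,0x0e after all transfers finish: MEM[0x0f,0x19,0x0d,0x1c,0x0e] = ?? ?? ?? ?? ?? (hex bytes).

#0 dst[0x0c+4] := {0x7e,0x17,0x0e,0xa3}
#1 dst[0x0a+2] := {0xa5,0xed}
#2 dst[0x15+2] := {0xed,0x95}
#3 dst[0x19+4] := {0x49,0xea,0x84,0x5c}
#4 dst[0x0c+4] := {0x49,0xea,0x84,0x5c}
query mem[0x0f]=0x5c, mem[0x19]=0x49, mem[0x0d]=0xea, mem[0x1c]=0x5c, mem[0x0e]=0x84

MEM[0x0f,0x19,0x0d,0x1c,0x0e] = 5c 49 ea 5c 84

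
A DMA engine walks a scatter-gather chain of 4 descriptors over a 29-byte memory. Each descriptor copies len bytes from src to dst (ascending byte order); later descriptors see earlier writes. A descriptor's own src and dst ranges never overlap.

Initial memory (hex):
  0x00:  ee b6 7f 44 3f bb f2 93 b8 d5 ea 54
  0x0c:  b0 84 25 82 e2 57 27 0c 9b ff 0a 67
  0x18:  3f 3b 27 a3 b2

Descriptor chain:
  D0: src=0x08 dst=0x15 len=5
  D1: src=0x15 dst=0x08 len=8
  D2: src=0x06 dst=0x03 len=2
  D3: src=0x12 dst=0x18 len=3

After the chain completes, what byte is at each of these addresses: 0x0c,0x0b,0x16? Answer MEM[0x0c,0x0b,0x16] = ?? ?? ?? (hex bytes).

  after D0: wrote 5B at 0x15 = b8d5ea54b0
  after D1: wrote 8B at 0x08 = b8d5ea54b027a3b2
  after D2: wrote 2B at 0x03 = f293
  after D3: wrote 3B at 0x18 = 270c9b
query mem[0x0c]=0xb0, mem[0x0b]=0x54, mem[0x16]=0xd5

MEM[0x0c,0x0b,0x16] = b0 54 d5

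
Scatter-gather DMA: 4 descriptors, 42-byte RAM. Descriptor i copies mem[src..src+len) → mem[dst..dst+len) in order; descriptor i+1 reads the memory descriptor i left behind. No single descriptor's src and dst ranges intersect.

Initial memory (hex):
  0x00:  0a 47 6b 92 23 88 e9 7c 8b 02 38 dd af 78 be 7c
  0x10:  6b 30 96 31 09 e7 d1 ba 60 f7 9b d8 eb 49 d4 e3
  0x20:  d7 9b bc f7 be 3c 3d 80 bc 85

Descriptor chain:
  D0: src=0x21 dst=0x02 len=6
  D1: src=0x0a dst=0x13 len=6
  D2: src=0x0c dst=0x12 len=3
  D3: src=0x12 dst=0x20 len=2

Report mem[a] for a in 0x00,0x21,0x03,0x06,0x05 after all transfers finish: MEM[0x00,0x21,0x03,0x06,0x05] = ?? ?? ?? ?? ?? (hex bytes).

  after D0: wrote 6B at 0x02 = 9bbcf7be3c3d
  after D1: wrote 6B at 0x13 = 38ddaf78be7c
  after D2: wrote 3B at 0x12 = af78be
  after D3: wrote 2B at 0x20 = af78
query mem[0x00]=0x0a, mem[0x21]=0x78, mem[0x03]=0xbc, mem[0x06]=0x3c, mem[0x05]=0xbe

MEM[0x00,0x21,0x03,0x06,0x05] = 0a 78 bc 3c be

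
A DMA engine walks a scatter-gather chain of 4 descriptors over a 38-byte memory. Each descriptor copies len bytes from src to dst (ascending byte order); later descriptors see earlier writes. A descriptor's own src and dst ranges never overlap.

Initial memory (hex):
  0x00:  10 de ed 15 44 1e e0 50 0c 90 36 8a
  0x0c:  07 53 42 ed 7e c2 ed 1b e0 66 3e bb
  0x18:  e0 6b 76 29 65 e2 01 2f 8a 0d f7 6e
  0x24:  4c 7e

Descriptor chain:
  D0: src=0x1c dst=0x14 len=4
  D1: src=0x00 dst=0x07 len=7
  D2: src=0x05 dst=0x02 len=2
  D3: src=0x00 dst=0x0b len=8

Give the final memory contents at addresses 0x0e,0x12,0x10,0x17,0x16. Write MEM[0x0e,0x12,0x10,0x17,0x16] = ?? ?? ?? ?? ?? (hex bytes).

[0] 0x1c->0x14 len=4 : 65 e2 01 2f
[1] 0x00->0x07 len=7 : 10 de ed 15 44 1e e0
[2] 0x05->0x02 len=2 : 1e e0
[3] 0x00->0x0b len=8 : 10 de 1e e0 44 1e e0 10
query mem[0x0e]=0xe0, mem[0x12]=0x10, mem[0x10]=0x1e, mem[0x17]=0x2f, mem[0x16]=0x01

MEM[0x0e,0x12,0x10,0x17,0x16] = e0 10 1e 2f 01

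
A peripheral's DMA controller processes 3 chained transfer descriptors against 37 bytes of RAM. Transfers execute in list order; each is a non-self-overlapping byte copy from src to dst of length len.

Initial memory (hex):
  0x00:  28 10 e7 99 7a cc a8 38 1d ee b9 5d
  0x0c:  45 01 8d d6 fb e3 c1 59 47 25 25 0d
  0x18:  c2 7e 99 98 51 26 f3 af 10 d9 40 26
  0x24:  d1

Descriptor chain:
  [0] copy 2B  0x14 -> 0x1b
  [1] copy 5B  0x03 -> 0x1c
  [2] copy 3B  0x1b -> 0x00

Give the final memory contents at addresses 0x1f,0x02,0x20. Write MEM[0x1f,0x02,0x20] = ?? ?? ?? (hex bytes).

MEM[0x1f,0x02,0x20] = a8 7a 38

  after D0: wrote 2B at 0x1b = 4725
  after D1: wrote 5B at 0x1c = 997acca838
  after D2: wrote 3B at 0x00 = 47997a
query mem[0x1f]=0xa8, mem[0x02]=0x7a, mem[0x20]=0x38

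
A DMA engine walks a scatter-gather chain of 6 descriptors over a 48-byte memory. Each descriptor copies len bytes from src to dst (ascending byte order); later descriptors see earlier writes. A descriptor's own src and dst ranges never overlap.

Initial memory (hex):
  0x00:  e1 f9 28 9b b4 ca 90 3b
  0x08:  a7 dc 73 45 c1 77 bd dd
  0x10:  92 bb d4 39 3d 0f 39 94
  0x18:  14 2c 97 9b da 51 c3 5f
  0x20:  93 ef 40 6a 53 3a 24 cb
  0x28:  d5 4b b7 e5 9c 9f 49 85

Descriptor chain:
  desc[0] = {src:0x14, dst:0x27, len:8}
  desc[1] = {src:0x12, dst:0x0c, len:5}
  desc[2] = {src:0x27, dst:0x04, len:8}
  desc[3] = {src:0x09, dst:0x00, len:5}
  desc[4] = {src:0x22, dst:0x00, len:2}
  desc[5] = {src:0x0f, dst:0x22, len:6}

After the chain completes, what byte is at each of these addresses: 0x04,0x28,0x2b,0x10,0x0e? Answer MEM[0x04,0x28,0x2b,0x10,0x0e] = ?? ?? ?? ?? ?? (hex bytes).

#0 dst[0x27+8] := {0x3d,0x0f,0x39,0x94,0x14,0x2c,0x97,0x9b}
#1 dst[0x0c+5] := {0xd4,0x39,0x3d,0x0f,0x39}
#2 dst[0x04+8] := {0x3d,0x0f,0x39,0x94,0x14,0x2c,0x97,0x9b}
#3 dst[0x00+5] := {0x2c,0x97,0x9b,0xd4,0x39}
#4 dst[0x00+2] := {0x40,0x6a}
#5 dst[0x22+6] := {0x0f,0x39,0xbb,0xd4,0x39,0x3d}
query mem[0x04]=0x39, mem[0x28]=0x0f, mem[0x2b]=0x14, mem[0x10]=0x39, mem[0x0e]=0x3d

MEM[0x04,0x28,0x2b,0x10,0x0e] = 39 0f 14 39 3d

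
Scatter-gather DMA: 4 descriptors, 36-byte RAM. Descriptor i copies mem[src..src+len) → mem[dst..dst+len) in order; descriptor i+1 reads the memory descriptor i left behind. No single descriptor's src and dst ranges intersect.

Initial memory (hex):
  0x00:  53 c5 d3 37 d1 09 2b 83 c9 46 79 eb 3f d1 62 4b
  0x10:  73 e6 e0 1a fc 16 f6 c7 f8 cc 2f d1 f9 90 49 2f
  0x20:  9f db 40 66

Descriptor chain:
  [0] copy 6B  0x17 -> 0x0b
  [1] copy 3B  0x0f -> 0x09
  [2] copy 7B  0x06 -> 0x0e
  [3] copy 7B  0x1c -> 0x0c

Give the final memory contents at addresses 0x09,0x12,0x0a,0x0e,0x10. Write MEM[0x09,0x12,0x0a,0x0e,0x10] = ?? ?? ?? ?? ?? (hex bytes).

D0: mem[0x0b..0x10] <- [c7 f8 cc 2f d1 f9]
D1: mem[0x09..0x0b] <- [d1 f9 e6]
D2: mem[0x0e..0x14] <- [2b 83 c9 d1 f9 e6 f8]
D3: mem[0x0c..0x12] <- [f9 90 49 2f 9f db 40]
query mem[0x09]=0xd1, mem[0x12]=0x40, mem[0x0a]=0xf9, mem[0x0e]=0x49, mem[0x10]=0x9f

MEM[0x09,0x12,0x0a,0x0e,0x10] = d1 40 f9 49 9f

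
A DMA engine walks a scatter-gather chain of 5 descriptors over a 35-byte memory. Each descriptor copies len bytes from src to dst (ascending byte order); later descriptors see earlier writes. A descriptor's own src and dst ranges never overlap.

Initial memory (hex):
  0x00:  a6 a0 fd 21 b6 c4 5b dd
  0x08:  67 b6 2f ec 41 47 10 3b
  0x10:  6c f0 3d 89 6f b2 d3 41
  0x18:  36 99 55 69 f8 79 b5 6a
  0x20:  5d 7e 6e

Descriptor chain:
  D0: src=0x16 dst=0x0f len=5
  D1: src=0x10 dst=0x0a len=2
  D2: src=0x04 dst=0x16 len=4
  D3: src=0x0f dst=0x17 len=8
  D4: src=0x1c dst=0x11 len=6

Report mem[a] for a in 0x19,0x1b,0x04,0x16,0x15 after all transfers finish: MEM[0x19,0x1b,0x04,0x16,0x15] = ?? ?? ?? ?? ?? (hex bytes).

#0 dst[0x0f+5] := {0xd3,0x41,0x36,0x99,0x55}
#1 dst[0x0a+2] := {0x41,0x36}
#2 dst[0x16+4] := {0xb6,0xc4,0x5b,0xdd}
#3 dst[0x17+8] := {0xd3,0x41,0x36,0x99,0x55,0x6f,0xb2,0xb6}
#4 dst[0x11+6] := {0x6f,0xb2,0xb6,0x6a,0x5d,0x7e}
query mem[0x19]=0x36, mem[0x1b]=0x55, mem[0x04]=0xb6, mem[0x16]=0x7e, mem[0x15]=0x5d

MEM[0x19,0x1b,0x04,0x16,0x15] = 36 55 b6 7e 5d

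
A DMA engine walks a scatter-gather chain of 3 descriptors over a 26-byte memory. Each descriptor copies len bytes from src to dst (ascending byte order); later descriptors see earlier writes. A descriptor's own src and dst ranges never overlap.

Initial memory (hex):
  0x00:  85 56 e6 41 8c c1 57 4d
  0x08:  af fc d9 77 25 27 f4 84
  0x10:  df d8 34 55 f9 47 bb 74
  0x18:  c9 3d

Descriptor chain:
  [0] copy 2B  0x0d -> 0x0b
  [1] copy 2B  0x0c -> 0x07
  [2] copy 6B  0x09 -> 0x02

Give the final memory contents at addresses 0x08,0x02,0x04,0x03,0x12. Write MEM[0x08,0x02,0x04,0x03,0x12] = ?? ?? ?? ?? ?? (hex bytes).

MEM[0x08,0x02,0x04,0x03,0x12] = 27 fc 27 d9 34

  after D0: wrote 2B at 0x0b = 27f4
  after D1: wrote 2B at 0x07 = f427
  after D2: wrote 6B at 0x02 = fcd927f427f4
query mem[0x08]=0x27, mem[0x02]=0xfc, mem[0x04]=0x27, mem[0x03]=0xd9, mem[0x12]=0x34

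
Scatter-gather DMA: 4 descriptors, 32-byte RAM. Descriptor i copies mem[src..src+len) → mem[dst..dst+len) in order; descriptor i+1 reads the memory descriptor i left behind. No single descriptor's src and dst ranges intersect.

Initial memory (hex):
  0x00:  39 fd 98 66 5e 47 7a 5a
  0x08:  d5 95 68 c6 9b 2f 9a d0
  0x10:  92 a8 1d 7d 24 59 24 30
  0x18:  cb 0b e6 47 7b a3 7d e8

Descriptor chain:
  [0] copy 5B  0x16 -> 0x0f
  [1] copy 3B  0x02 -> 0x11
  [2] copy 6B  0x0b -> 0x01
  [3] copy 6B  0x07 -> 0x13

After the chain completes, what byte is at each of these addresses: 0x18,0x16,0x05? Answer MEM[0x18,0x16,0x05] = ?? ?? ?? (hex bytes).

MEM[0x18,0x16,0x05] = 9b 68 24

#0 dst[0x0f+5] := {0x24,0x30,0xcb,0x0b,0xe6}
#1 dst[0x11+3] := {0x98,0x66,0x5e}
#2 dst[0x01+6] := {0xc6,0x9b,0x2f,0x9a,0x24,0x30}
#3 dst[0x13+6] := {0x5a,0xd5,0x95,0x68,0xc6,0x9b}
query mem[0x18]=0x9b, mem[0x16]=0x68, mem[0x05]=0x24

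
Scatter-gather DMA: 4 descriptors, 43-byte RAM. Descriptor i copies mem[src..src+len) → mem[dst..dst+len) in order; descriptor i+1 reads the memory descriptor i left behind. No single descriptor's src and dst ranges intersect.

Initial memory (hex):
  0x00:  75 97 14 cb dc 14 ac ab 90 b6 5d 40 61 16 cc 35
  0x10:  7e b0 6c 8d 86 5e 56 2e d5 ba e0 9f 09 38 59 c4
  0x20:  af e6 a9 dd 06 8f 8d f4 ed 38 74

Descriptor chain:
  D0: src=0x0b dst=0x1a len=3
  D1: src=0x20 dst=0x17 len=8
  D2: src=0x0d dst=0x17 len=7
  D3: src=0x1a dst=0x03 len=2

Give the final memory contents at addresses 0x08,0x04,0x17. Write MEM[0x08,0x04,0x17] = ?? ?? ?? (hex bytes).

MEM[0x08,0x04,0x17] = 90 b0 16

  after D0: wrote 3B at 0x1a = 406116
  after D1: wrote 8B at 0x17 = afe6a9dd068f8df4
  after D2: wrote 7B at 0x17 = 16cc357eb06c8d
  after D3: wrote 2B at 0x03 = 7eb0
query mem[0x08]=0x90, mem[0x04]=0xb0, mem[0x17]=0x16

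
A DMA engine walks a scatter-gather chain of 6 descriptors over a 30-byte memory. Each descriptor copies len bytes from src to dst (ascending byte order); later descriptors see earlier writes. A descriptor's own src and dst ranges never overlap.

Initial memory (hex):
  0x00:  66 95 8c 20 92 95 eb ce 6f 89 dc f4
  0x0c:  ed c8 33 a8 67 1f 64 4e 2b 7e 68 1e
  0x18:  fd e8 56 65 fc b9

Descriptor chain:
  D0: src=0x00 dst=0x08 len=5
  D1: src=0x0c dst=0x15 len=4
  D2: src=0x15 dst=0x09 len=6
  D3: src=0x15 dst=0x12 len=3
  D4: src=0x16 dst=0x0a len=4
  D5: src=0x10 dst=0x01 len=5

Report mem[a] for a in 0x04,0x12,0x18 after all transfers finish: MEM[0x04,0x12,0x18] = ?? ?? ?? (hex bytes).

#0 dst[0x08+5] := {0x66,0x95,0x8c,0x20,0x92}
#1 dst[0x15+4] := {0x92,0xc8,0x33,0xa8}
#2 dst[0x09+6] := {0x92,0xc8,0x33,0xa8,0xe8,0x56}
#3 dst[0x12+3] := {0x92,0xc8,0x33}
#4 dst[0x0a+4] := {0xc8,0x33,0xa8,0xe8}
#5 dst[0x01+5] := {0x67,0x1f,0x92,0xc8,0x33}
query mem[0x04]=0xc8, mem[0x12]=0x92, mem[0x18]=0xa8

MEM[0x04,0x12,0x18] = c8 92 a8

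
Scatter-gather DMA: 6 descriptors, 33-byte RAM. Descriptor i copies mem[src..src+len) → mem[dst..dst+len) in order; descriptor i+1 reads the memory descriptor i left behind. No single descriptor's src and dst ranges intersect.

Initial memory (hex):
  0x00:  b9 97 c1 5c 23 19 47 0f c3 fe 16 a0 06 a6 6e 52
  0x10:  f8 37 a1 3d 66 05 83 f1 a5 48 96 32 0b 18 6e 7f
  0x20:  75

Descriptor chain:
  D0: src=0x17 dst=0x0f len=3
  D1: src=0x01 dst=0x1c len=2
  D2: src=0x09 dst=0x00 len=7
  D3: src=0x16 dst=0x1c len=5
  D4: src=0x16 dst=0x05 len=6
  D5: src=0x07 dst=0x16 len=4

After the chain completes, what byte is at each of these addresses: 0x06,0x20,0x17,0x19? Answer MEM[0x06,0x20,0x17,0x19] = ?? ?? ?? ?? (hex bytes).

MEM[0x06,0x20,0x17,0x19] = f1 96 48 32

  after D0: wrote 3B at 0x0f = f1a548
  after D1: wrote 2B at 0x1c = 97c1
  after D2: wrote 7B at 0x00 = fe16a006a66ef1
  after D3: wrote 5B at 0x1c = 83f1a54896
  after D4: wrote 6B at 0x05 = 83f1a5489632
  after D5: wrote 4B at 0x16 = a5489632
query mem[0x06]=0xf1, mem[0x20]=0x96, mem[0x17]=0x48, mem[0x19]=0x32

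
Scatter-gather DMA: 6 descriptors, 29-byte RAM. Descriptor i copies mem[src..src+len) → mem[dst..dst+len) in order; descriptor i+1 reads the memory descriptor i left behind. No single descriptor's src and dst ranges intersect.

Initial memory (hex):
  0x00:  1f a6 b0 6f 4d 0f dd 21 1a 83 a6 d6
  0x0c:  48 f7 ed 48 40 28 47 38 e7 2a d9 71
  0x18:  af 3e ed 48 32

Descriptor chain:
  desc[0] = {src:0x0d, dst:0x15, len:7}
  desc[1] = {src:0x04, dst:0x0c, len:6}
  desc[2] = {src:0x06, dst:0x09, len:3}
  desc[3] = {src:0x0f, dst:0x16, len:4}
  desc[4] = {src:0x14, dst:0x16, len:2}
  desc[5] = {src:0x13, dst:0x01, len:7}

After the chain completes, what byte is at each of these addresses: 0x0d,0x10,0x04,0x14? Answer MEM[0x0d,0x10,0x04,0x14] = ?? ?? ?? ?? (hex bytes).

  after D0: wrote 7B at 0x15 = f7ed4840284738
  after D1: wrote 6B at 0x0c = 4d0fdd211a83
  after D2: wrote 3B at 0x09 = dd211a
  after D3: wrote 4B at 0x16 = 211a8347
  after D4: wrote 2B at 0x16 = e7f7
  after D5: wrote 7B at 0x01 = 38e7f7e7f78347
query mem[0x0d]=0x0f, mem[0x10]=0x1a, mem[0x04]=0xe7, mem[0x14]=0xe7

MEM[0x0d,0x10,0x04,0x14] = 0f 1a e7 e7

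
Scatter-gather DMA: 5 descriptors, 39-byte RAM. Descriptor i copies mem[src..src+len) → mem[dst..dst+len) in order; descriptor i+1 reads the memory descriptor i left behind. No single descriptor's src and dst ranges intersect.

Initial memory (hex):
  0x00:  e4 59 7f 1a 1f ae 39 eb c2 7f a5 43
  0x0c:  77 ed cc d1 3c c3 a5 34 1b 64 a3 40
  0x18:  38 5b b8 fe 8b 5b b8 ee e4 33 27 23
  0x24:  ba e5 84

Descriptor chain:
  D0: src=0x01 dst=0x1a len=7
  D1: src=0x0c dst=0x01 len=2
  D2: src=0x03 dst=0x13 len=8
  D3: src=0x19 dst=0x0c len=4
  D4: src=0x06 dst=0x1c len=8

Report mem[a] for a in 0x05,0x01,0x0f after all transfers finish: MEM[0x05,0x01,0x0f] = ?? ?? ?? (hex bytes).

MEM[0x05,0x01,0x0f] = ae 77 1a

D0: mem[0x1a..0x20] <- [59 7f 1a 1f ae 39 eb]
D1: mem[0x01..0x02] <- [77 ed]
D2: mem[0x13..0x1a] <- [1a 1f ae 39 eb c2 7f a5]
D3: mem[0x0c..0x0f] <- [7f a5 7f 1a]
D4: mem[0x1c..0x23] <- [39 eb c2 7f a5 43 7f a5]
query mem[0x05]=0xae, mem[0x01]=0x77, mem[0x0f]=0x1a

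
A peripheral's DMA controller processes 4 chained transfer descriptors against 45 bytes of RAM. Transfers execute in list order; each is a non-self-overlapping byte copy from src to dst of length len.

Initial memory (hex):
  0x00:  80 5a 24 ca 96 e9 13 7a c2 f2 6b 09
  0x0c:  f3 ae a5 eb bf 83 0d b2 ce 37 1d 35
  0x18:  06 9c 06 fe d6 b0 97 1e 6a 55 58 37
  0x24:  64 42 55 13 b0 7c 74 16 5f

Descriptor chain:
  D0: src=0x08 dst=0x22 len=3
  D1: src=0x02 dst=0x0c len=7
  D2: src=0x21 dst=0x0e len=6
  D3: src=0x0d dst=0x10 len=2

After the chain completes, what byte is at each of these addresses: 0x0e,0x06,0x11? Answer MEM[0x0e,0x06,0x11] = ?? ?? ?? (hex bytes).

MEM[0x0e,0x06,0x11] = 55 13 55

  after D0: wrote 3B at 0x22 = c2f26b
  after D1: wrote 7B at 0x0c = 24ca96e9137ac2
  after D2: wrote 6B at 0x0e = 55c2f26b4255
  after D3: wrote 2B at 0x10 = ca55
query mem[0x0e]=0x55, mem[0x06]=0x13, mem[0x11]=0x55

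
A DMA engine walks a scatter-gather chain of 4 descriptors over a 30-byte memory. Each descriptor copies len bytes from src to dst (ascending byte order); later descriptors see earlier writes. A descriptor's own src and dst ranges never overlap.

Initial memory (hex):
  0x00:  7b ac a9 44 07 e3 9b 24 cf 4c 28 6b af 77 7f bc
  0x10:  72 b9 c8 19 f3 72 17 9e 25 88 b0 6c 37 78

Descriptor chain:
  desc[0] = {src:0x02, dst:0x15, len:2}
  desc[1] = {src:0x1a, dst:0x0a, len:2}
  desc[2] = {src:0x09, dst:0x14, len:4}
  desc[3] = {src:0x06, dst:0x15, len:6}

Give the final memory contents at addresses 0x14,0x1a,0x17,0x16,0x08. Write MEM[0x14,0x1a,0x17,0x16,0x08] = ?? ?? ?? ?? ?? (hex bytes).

MEM[0x14,0x1a,0x17,0x16,0x08] = 4c 6c cf 24 cf

#0 dst[0x15+2] := {0xa9,0x44}
#1 dst[0x0a+2] := {0xb0,0x6c}
#2 dst[0x14+4] := {0x4c,0xb0,0x6c,0xaf}
#3 dst[0x15+6] := {0x9b,0x24,0xcf,0x4c,0xb0,0x6c}
query mem[0x14]=0x4c, mem[0x1a]=0x6c, mem[0x17]=0xcf, mem[0x16]=0x24, mem[0x08]=0xcf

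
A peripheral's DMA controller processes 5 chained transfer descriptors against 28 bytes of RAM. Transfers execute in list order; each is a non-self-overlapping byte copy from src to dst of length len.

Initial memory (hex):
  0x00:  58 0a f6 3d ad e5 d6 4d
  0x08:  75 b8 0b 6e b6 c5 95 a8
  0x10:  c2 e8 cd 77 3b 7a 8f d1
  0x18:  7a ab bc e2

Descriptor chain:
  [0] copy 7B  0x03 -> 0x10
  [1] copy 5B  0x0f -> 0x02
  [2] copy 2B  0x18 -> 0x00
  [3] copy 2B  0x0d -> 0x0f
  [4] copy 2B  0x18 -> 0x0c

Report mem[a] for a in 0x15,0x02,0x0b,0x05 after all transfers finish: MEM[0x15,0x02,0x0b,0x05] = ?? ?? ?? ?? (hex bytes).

[0] 0x03->0x10 len=7 : 3d ad e5 d6 4d 75 b8
[1] 0x0f->0x02 len=5 : a8 3d ad e5 d6
[2] 0x18->0x00 len=2 : 7a ab
[3] 0x0d->0x0f len=2 : c5 95
[4] 0x18->0x0c len=2 : 7a ab
query mem[0x15]=0x75, mem[0x02]=0xa8, mem[0x0b]=0x6e, mem[0x05]=0xe5

MEM[0x15,0x02,0x0b,0x05] = 75 a8 6e e5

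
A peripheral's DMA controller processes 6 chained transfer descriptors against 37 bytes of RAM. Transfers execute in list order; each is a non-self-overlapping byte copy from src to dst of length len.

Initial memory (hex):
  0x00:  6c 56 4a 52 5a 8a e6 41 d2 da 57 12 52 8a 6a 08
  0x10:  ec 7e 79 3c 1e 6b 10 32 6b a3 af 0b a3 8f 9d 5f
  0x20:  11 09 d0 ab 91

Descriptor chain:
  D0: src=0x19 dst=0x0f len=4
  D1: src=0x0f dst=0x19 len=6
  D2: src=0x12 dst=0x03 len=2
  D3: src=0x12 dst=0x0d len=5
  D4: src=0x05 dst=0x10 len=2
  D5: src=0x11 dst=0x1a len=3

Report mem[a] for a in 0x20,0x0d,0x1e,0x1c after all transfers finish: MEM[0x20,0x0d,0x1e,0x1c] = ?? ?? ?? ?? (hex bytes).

MEM[0x20,0x0d,0x1e,0x1c] = 11 a3 1e 3c

#0 dst[0x0f+4] := {0xa3,0xaf,0x0b,0xa3}
#1 dst[0x19+6] := {0xa3,0xaf,0x0b,0xa3,0x3c,0x1e}
#2 dst[0x03+2] := {0xa3,0x3c}
#3 dst[0x0d+5] := {0xa3,0x3c,0x1e,0x6b,0x10}
#4 dst[0x10+2] := {0x8a,0xe6}
#5 dst[0x1a+3] := {0xe6,0xa3,0x3c}
query mem[0x20]=0x11, mem[0x0d]=0xa3, mem[0x1e]=0x1e, mem[0x1c]=0x3c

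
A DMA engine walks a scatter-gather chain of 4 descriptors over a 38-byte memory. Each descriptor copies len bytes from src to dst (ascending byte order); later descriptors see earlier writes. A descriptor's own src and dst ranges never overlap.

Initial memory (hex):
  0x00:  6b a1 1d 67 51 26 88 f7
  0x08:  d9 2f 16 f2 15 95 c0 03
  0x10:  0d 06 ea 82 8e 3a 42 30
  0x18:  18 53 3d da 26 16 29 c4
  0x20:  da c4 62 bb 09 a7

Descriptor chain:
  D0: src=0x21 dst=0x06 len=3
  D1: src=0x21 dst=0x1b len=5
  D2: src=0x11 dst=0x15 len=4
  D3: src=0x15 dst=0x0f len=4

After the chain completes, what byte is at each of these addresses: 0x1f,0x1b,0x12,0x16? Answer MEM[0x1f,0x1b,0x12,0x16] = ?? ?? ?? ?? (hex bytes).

  after D0: wrote 3B at 0x06 = c462bb
  after D1: wrote 5B at 0x1b = c462bb09a7
  after D2: wrote 4B at 0x15 = 06ea828e
  after D3: wrote 4B at 0x0f = 06ea828e
query mem[0x1f]=0xa7, mem[0x1b]=0xc4, mem[0x12]=0x8e, mem[0x16]=0xea

MEM[0x1f,0x1b,0x12,0x16] = a7 c4 8e ea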